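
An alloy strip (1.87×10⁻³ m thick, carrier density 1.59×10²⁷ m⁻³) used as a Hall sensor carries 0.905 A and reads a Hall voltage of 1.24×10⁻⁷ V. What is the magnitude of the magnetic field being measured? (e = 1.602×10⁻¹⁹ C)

B ≈ 0.0653 T

From V_H = IB/(n e t), B = V_H n e t / I.
B = (1.24×10⁻⁷)(1.59×10²⁷)(1.602×10⁻¹⁹)(1.87×10⁻³)/0.905 ≈ 0.0653 T.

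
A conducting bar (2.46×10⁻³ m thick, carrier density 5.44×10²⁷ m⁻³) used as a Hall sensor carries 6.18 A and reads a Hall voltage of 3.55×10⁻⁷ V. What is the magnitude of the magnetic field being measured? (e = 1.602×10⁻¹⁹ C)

B ≈ 0.123 T

From V_H = IB/(n e t), B = V_H n e t / I.
B = (3.55×10⁻⁷)(5.44×10²⁷)(1.602×10⁻¹⁹)(2.46×10⁻³)/6.18 ≈ 0.123 T.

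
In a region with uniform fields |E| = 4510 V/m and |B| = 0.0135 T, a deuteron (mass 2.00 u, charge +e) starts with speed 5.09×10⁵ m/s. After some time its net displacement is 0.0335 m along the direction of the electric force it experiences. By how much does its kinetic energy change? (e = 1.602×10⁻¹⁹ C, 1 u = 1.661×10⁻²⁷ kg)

ΔKE ≈ 2.42×10⁻¹⁷ J

The magnetic force is always ⟂ v and does no work; only the electric force changes KE.
ΔKE = F_E · d = |q|E d = (1.602×10⁻¹⁹)(4510)(0.0335) ≈ 2.42×10⁻¹⁷ J.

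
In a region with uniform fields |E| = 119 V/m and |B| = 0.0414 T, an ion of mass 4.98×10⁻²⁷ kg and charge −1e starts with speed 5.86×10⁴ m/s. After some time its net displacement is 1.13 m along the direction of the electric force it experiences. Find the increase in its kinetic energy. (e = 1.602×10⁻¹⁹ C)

The magnetic force is always ⟂ v and does no work; only the electric force changes KE.
ΔKE = F_E · d = |q|E d = (1.602×10⁻¹⁹)(119)(1.13) ≈ 2.15×10⁻¹⁷ J.

ΔKE ≈ 2.15×10⁻¹⁷ J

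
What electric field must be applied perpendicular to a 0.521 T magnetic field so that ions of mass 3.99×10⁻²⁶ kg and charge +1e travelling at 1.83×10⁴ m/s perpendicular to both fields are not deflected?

E = 9530 V/m

For straight-line motion qE = qvB, so E = vB.
E = 1.83×10⁴ × 0.521 = 9530 V/m.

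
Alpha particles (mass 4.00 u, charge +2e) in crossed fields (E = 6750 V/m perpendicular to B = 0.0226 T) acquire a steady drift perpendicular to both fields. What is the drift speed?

v_d ≈ 2.99×10⁵ m/s

The steady drift has the magnetic force balancing the electric force, so v_d = E/B.
v_d = 6750/0.0226 = 2.99×10⁵ m/s.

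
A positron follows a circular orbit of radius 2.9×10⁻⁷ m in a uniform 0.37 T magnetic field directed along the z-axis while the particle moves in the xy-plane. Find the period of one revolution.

T ≈ 9.7×10⁻¹¹ s

The cyclotron period depends only on m, q, B: T = 2πm/(|q|B).
T = 2π(9.109×10⁻³¹)/((1.602×10⁻¹⁹)(0.37)) ≈ 9.7×10⁻¹¹ s.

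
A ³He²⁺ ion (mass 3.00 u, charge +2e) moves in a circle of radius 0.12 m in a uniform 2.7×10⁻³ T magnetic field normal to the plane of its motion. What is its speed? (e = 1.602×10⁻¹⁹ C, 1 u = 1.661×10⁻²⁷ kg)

v ≈ 2.1×10⁴ m/s

From |q|vB = mv²/r, v = |q|Br/m.
v = (3.204×10⁻¹⁹)(2.7×10⁻³)(0.12)/4.983×10⁻²⁷ ≈ 2.1×10⁴ m/s.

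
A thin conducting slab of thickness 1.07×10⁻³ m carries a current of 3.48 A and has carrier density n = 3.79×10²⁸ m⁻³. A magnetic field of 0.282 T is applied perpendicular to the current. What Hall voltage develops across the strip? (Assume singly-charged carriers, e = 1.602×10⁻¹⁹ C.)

V_H = IB/(n e t).
V_H = (3.48)(0.282)/((3.79×10²⁸)(1.602×10⁻¹⁹)(1.07×10⁻³)) ≈ 1.51×10⁻⁷ V.

V_H ≈ 1.51×10⁻⁷ V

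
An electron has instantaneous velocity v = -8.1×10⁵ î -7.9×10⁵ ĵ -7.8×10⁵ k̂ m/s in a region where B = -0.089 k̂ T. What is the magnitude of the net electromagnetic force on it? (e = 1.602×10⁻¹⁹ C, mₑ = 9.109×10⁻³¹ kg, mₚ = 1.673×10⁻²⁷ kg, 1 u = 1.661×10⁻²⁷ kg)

|F| ≈ 1.61×10⁻¹⁴ N

v×B = (7.03×10⁴, -7.21×10⁴, 0) N/C.
F = q v×B = (−1.602×10⁻¹⁹ C)·(7.03×10⁴, -7.21×10⁴, 0) = (-1.13×10⁻¹⁴, 1.15×10⁻¹⁴, 0) N.
|F| = 1.61×10⁻¹⁴ N.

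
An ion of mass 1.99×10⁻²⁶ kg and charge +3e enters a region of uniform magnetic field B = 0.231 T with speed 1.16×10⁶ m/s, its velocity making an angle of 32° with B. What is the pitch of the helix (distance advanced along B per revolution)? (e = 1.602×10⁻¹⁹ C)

p ≈ 1.11 m

v∥ = v cosθ = 1.16×10⁶·cos32° ≈ 9.837×10⁵ m/s.
T = 2πm/(|q|B) = 2π(1.99×10⁻²⁶)/((4.806×10⁻¹⁹)(0.231)) ≈ 1.126×10⁻⁶ s.
pitch = v∥ T = (9.837×10⁵)(1.126×10⁻⁶) ≈ 1.11 m.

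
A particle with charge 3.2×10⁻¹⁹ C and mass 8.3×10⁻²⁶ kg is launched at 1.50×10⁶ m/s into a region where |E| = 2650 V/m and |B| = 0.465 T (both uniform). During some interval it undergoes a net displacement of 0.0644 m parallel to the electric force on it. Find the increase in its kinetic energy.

The magnetic force is always ⟂ v and does no work; only the electric force changes KE.
ΔKE = F_E · d = |q|E d = (3.2×10⁻¹⁹)(2650)(0.0644) ≈ 5.46×10⁻¹⁷ J.

ΔKE ≈ 5.46×10⁻¹⁷ J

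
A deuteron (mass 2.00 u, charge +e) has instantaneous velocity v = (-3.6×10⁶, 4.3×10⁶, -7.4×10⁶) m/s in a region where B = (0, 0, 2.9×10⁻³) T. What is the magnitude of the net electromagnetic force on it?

|F| ≈ 2.61×10⁻¹⁵ N

v×B = (1.25×10⁴, 1.04×10⁴, 0) N/C.
F = q v×B = (1.602×10⁻¹⁹ C)·(1.25×10⁴, 1.04×10⁴, 0) = (2.00×10⁻¹⁵, 1.67×10⁻¹⁵, 0) N.
|F| = 2.61×10⁻¹⁵ N.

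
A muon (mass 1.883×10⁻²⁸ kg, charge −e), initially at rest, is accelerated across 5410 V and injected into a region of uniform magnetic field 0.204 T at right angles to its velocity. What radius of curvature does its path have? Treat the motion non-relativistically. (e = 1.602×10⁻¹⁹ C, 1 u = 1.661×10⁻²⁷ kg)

r ≈ 0.0175 m

Acceleration: |q|V = ½mv² ⇒ v = √(2|q|V/m) = √(2·1.602×10⁻¹⁹·5410/1.883×10⁻²⁸) ≈ 3.034×10⁶ m/s.
In the field: r = mv/(|q|B) = (1.883×10⁻²⁸)(3.034×10⁶)/((1.602×10⁻¹⁹)(0.204)) ≈ 0.0175 m.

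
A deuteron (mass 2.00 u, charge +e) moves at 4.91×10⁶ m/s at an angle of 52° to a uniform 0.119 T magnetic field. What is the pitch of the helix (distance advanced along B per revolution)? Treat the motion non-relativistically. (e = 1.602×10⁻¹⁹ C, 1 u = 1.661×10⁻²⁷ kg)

p ≈ 3.31 m

v∥ = v cosθ = 4.91×10⁶·cos52° ≈ 3.023×10⁶ m/s.
T = 2πm/(|q|B) = 2π(3.322×10⁻²⁷)/((1.602×10⁻¹⁹)(0.119)) ≈ 1.095×10⁻⁶ s.
pitch = v∥ T = (3.023×10⁶)(1.095×10⁻⁶) ≈ 3.31 m.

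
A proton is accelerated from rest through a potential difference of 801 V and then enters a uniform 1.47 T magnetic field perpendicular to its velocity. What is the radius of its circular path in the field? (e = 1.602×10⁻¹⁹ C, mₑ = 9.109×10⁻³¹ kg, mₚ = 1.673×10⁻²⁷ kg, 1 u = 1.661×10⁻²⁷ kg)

r ≈ 2.78×10⁻³ m

Acceleration: |q|V = ½mv² ⇒ v = √(2|q|V/m) = √(2·1.602×10⁻¹⁹·801/1.673×10⁻²⁷) ≈ 3.917×10⁵ m/s.
In the field: r = mv/(|q|B) = (1.673×10⁻²⁷)(3.917×10⁵)/((1.602×10⁻¹⁹)(1.47)) ≈ 2.78×10⁻³ m.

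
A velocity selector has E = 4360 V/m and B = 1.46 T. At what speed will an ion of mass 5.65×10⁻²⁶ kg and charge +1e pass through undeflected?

For undeflected motion the electric and magnetic forces balance: qE = qvB.
v = E/B = 4360/1.46 = 2990 m/s.
The result is independent of the particle's charge and mass.

v = 2990 m/s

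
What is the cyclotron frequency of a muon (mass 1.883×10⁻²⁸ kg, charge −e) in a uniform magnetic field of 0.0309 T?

f ≈ 4.18×10⁶ Hz

f = |q|B/(2πm).
f = (1.602×10⁻¹⁹)(0.0309)/(2π·1.883×10⁻²⁸) ≈ 4.18×10⁶ Hz.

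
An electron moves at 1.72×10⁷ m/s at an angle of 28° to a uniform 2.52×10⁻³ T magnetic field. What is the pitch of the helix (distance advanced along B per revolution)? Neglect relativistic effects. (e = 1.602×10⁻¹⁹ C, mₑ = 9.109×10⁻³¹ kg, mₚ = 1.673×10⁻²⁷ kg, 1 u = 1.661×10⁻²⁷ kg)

v∥ = v cosθ = 1.72×10⁷·cos28° ≈ 1.519×10⁷ m/s.
T = 2πm/(|q|B) = 2π(9.109×10⁻³¹)/((1.602×10⁻¹⁹)(2.52×10⁻³)) ≈ 1.418×10⁻⁸ s.
pitch = v∥ T = (1.519×10⁷)(1.418×10⁻⁸) ≈ 0.215 m.

p ≈ 0.215 m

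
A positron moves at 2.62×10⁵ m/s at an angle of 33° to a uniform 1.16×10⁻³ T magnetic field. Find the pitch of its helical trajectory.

p ≈ 6.77×10⁻³ m

v∥ = v cosθ = 2.62×10⁵·cos33° ≈ 2.197×10⁵ m/s.
T = 2πm/(|q|B) = 2π(9.109×10⁻³¹)/((1.602×10⁻¹⁹)(1.16×10⁻³)) ≈ 3.080×10⁻⁸ s.
pitch = v∥ T = (2.197×10⁵)(3.080×10⁻⁸) ≈ 6.77×10⁻³ m.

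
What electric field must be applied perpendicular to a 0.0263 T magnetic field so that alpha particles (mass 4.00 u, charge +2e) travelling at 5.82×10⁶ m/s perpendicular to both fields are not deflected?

For straight-line motion qE = qvB, so E = vB.
E = 5.82×10⁶ × 0.0263 = 1.53×10⁵ V/m.

E = 1.53×10⁵ V/m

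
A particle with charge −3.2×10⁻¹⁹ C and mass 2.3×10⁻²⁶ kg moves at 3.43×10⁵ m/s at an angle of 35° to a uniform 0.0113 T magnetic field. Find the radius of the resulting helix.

v⊥ = v sinθ = 3.43×10⁵·sin35° ≈ 1.967×10⁵ m/s.
r = m v⊥/(|q|B) = (2.3×10⁻²⁶)(1.967×10⁵)/((3.2×10⁻¹⁹)(0.0113)) ≈ 1.25 m.

r ≈ 1.25 m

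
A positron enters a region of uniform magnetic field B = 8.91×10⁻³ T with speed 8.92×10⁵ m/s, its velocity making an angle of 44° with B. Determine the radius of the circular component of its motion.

v⊥ = v sinθ = 8.92×10⁵·sin44° ≈ 6.196×10⁵ m/s.
r = m v⊥/(|q|B) = (9.109×10⁻³¹)(6.196×10⁵)/((1.602×10⁻¹⁹)(8.91×10⁻³)) ≈ 3.95×10⁻⁴ m.

r ≈ 3.95×10⁻⁴ m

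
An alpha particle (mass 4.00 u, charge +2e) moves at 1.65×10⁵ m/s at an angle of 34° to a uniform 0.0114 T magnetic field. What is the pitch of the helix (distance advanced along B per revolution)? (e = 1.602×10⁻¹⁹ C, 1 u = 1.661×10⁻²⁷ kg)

p ≈ 1.56 m

v∥ = v cosθ = 1.65×10⁵·cos34° ≈ 1.368×10⁵ m/s.
T = 2πm/(|q|B) = 2π(6.644×10⁻²⁷)/((3.204×10⁻¹⁹)(0.0114)) ≈ 1.143×10⁻⁵ s.
pitch = v∥ T = (1.368×10⁵)(1.143×10⁻⁵) ≈ 1.56 m.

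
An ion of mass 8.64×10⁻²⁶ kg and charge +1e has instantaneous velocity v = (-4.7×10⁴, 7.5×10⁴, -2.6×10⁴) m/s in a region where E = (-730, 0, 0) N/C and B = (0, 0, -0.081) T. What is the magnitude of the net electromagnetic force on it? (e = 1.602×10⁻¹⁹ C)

|F| ≈ 1.25×10⁻¹⁵ N

v×B = (-6080, -3810, 0) N/C.
E + v×B = (-6800, -3810, 0) N/C.
F = q(E + v×B) = (1.602×10⁻¹⁹ C)·(-6800, -3810, 0) = (-1.09×10⁻¹⁵, -6.10×10⁻¹⁶, 0) N.
|F| = 1.25×10⁻¹⁵ N.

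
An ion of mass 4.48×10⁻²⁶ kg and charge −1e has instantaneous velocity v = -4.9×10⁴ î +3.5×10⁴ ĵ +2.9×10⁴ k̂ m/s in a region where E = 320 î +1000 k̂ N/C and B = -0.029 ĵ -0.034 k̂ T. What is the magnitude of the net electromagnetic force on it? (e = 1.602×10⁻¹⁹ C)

|F| ≈ 4.71×10⁻¹⁶ N

v×B = (-349, -1670, 1420) N/C.
E + v×B = (-29.0, -1670, 2420) N/C.
F = q(E + v×B) = (−1.602×10⁻¹⁹ C)·(-29.0, -1670, 2420) = (4.65×10⁻¹⁸, 2.67×10⁻¹⁶, -3.88×10⁻¹⁶) N.
|F| = 4.71×10⁻¹⁶ N.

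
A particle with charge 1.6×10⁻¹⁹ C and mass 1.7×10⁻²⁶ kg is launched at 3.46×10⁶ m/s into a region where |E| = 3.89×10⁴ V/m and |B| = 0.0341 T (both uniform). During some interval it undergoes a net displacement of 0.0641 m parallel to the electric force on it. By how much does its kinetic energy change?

The magnetic force is always ⟂ v and does no work; only the electric force changes KE.
ΔKE = F_E · d = |q|E d = (1.6×10⁻¹⁹)(3.89×10⁴)(0.0641) ≈ 3.99×10⁻¹⁶ J.

ΔKE ≈ 3.99×10⁻¹⁶ J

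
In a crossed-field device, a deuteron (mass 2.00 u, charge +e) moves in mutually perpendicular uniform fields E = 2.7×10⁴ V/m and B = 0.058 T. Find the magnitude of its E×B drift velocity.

The E×B drift speed is v_d = E/B.
v_d = 2.7×10⁴/0.058 = 4.7×10⁵ m/s.

v_d ≈ 4.7×10⁵ m/s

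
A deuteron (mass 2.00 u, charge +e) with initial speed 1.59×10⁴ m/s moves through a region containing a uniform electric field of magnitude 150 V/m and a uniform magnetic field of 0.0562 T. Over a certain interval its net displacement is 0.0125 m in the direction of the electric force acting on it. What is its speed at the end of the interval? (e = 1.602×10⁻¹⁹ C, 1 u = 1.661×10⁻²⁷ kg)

v_f ≈ 2.08×10⁴ m/s

B does no work; ΔKE = |q|E d.
½mv_f² = ½mv₀² + |q|Ed = ½(3.322×10⁻²⁷)(1.59×10⁴)² + (1.602×10⁻¹⁹)(150)(0.0125) ≈ 4.199×10⁻¹⁹ J + 3.004×10⁻¹⁹ J ≈ 7.203×10⁻¹⁹ J.
v_f = √(2·7.203×10⁻¹⁹/3.322×10⁻²⁷) ≈ 2.08×10⁴ m/s.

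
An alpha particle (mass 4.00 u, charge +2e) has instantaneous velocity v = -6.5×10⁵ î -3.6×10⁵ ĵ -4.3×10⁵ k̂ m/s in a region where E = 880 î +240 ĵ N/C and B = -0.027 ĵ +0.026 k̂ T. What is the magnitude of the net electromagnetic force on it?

v×B = (-2.10×10⁴, 1.69×10⁴, 1.76×10⁴) N/C.
E + v×B = (-2.01×10⁴, 1.71×10⁴, 1.76×10⁴) N/C.
F = q(E + v×B) = (3.204×10⁻¹⁹ C)·(-2.01×10⁴, 1.71×10⁴, 1.76×10⁴) = (-6.44×10⁻¹⁵, 5.49×10⁻¹⁵, 5.62×10⁻¹⁵) N.
|F| = 1.02×10⁻¹⁴ N.

|F| ≈ 1.02×10⁻¹⁴ N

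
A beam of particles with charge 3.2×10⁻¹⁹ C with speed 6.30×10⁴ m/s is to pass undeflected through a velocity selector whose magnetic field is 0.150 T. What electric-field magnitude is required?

E = 9450 V/m

For straight-line motion qE = qvB, so E = vB.
E = 6.30×10⁴ × 0.150 = 9450 V/m.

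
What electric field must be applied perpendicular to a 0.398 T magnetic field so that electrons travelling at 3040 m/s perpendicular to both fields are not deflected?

E = 1210 V/m

For straight-line motion qE = qvB, so E = vB.
E = 3040 × 0.398 = 1210 V/m.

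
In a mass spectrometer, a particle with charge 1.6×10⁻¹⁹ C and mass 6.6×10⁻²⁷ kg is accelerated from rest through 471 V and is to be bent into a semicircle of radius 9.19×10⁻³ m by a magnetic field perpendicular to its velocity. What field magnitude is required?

B ≈ 0.678 T

v = √(2|q|V/m) = √(2·1.6×10⁻¹⁹·471/6.6×10⁻²⁷) ≈ 1.511×10⁵ m/s.
B = mv/(|q|r) = (6.6×10⁻²⁷)(1.511×10⁵)/((1.6×10⁻¹⁹)(9.19×10⁻³)) ≈ 0.678 T.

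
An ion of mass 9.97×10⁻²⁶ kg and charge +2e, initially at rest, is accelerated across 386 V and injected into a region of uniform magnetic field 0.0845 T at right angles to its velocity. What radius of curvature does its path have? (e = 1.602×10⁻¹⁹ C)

Acceleration: |q|V = ½mv² ⇒ v = √(2|q|V/m) = √(2·3.204×10⁻¹⁹·386/9.97×10⁻²⁶) ≈ 4.981×10⁴ m/s.
In the field: r = mv/(|q|B) = (9.97×10⁻²⁶)(4.981×10⁴)/((3.204×10⁻¹⁹)(0.0845)) ≈ 0.183 m.

r ≈ 0.183 m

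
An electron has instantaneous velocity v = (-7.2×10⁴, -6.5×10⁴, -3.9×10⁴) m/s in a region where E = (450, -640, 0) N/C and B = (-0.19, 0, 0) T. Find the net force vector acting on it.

F ≈ (-7.21×10⁻¹⁷, -1.08×10⁻¹⁵, 1.98×10⁻¹⁵) N

v×B = (0, 7410, -1.24×10⁴) N/C.
E + v×B = (450, 6770, -1.24×10⁴) N/C.
F = q(E + v×B) = (−1.602×10⁻¹⁹ C)·(450, 6770, -1.24×10⁴) = (-7.21×10⁻¹⁷, -1.08×10⁻¹⁵, 1.98×10⁻¹⁵) N.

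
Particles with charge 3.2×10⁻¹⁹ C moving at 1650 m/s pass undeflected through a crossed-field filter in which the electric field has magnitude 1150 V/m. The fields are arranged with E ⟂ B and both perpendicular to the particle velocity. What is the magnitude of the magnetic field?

Balance of forces in the selector: qE = qvB ⇒ B = E/v.
B = 1150/1650 = 0.697 T.

B = 0.697 T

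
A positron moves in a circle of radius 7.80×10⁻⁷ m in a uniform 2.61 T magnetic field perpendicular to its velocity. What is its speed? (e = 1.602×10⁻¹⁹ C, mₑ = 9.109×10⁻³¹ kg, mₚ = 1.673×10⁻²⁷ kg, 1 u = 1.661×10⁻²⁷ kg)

From |q|vB = mv²/r, v = |q|Br/m.
v = (1.602×10⁻¹⁹)(2.61)(7.80×10⁻⁷)/9.109×10⁻³¹ ≈ 3.58×10⁵ m/s.

v ≈ 3.58×10⁵ m/s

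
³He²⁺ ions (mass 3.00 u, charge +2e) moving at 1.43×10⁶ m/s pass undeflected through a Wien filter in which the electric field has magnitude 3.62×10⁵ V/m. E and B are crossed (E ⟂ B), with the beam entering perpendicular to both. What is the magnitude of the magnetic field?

Balance of forces in the selector: qE = qvB ⇒ B = E/v.
B = 3.62×10⁵/1.43×10⁶ = 0.253 T.

B = 0.253 T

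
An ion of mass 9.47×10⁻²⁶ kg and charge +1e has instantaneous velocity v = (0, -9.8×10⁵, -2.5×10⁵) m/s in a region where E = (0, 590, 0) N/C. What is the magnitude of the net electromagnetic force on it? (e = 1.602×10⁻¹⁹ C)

|F| ≈ 9.45×10⁻¹⁷ N

Only an electric field acts, so F = qE = (1.602×10⁻¹⁹ C)·(0, 590, 0) = (0, 9.45×10⁻¹⁷, 0) N.
|F| = 9.45×10⁻¹⁷ N.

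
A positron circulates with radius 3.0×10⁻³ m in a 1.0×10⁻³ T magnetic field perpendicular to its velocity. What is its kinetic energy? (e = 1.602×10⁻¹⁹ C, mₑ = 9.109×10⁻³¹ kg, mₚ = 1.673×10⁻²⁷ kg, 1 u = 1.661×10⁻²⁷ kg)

v = |q|Br/m, then KE = ½mv² = (qBr)²/(2m).
v = (1.602×10⁻¹⁹)(1.0×10⁻³)(3.0×10⁻³)/9.109×10⁻³¹ ≈ 5.276×10⁵ m/s.
KE = ½(9.109×10⁻³¹)(5.276×10⁵)² ≈ 1.3×10⁻¹⁹ J.

KE ≈ 1.3×10⁻¹⁹ J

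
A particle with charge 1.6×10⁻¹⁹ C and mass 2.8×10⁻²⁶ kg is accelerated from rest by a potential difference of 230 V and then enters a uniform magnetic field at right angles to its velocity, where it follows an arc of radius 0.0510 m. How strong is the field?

B ≈ 0.176 T

v = √(2|q|V/m) = √(2·1.6×10⁻¹⁹·230/2.8×10⁻²⁶) ≈ 5.127×10⁴ m/s.
B = mv/(|q|r) = (2.8×10⁻²⁶)(5.127×10⁴)/((1.6×10⁻¹⁹)(0.0510)) ≈ 0.176 T.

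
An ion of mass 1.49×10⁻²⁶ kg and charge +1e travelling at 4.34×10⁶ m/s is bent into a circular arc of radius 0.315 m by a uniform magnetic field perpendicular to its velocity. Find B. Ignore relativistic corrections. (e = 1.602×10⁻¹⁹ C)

B ≈ 1.28 T

From |q|vB = mv²/r, B = mv/(|q|r).
B = (1.49×10⁻²⁶)(4.34×10⁶)/((1.602×10⁻¹⁹)(0.315)) ≈ 1.28 T.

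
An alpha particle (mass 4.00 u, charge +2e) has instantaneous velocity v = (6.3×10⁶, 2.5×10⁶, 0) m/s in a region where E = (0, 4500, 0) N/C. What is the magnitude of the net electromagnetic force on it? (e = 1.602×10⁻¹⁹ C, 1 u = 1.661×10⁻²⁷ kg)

Only an electric field acts, so F = qE = (3.204×10⁻¹⁹ C)·(0, 4500, 0) = (0, 1.44×10⁻¹⁵, 0) N.
|F| = 1.44×10⁻¹⁵ N.

|F| ≈ 1.44×10⁻¹⁵ N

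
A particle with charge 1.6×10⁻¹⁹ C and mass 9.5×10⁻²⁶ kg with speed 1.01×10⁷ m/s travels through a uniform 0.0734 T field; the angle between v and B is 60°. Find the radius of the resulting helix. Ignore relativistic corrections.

v⊥ = v sinθ = 1.01×10⁷·sin60° ≈ 8.747×10⁶ m/s.
r = m v⊥/(|q|B) = (9.5×10⁻²⁶)(8.747×10⁶)/((1.6×10⁻¹⁹)(0.0734)) ≈ 70.8 m.

r ≈ 70.8 m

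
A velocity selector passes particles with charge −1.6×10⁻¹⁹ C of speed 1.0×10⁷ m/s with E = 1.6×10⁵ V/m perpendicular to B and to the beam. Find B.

B = 0.016 T

Balance of forces in the selector: qE = qvB ⇒ B = E/v.
B = 1.6×10⁵/1.0×10⁷ = 0.016 T.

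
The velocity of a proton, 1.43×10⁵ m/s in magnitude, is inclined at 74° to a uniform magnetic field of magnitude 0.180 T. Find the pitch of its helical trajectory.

v∥ = v cosθ = 1.43×10⁵·cos74° ≈ 3.942×10⁴ m/s.
T = 2πm/(|q|B) = 2π(1.673×10⁻²⁷)/((1.602×10⁻¹⁹)(0.180)) ≈ 3.645×10⁻⁷ s.
pitch = v∥ T = (3.942×10⁴)(3.645×10⁻⁷) ≈ 0.0144 m.

p ≈ 0.0144 m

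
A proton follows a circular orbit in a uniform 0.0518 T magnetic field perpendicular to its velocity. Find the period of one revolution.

The cyclotron period depends only on m, q, B: T = 2πm/(|q|B).
T = 2π(1.673×10⁻²⁷)/((1.602×10⁻¹⁹)(0.0518)) ≈ 1.27×10⁻⁶ s.

T ≈ 1.27×10⁻⁶ s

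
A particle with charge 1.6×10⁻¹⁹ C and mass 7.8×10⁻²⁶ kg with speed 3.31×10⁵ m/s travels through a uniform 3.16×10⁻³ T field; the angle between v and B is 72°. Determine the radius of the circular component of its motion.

v⊥ = v sinθ = 3.31×10⁵·sin72° ≈ 3.148×10⁵ m/s.
r = m v⊥/(|q|B) = (7.8×10⁻²⁶)(3.148×10⁵)/((1.6×10⁻¹⁹)(3.16×10⁻³)) ≈ 48.6 m.

r ≈ 48.6 m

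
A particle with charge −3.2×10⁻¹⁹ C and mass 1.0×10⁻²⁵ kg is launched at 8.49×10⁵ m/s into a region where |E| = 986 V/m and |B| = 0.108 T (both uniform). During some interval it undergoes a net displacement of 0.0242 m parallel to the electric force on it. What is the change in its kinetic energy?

The magnetic force is always ⟂ v and does no work; only the electric force changes KE.
ΔKE = F_E · d = |q|E d = (3.2×10⁻¹⁹)(986)(0.0242) ≈ 7.64×10⁻¹⁸ J.

ΔKE ≈ 7.64×10⁻¹⁸ J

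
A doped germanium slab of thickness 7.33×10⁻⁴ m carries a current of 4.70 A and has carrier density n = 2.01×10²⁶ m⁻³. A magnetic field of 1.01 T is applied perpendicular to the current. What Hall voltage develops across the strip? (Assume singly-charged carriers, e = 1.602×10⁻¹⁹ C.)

V_H ≈ 2.01×10⁻⁴ V

V_H = IB/(n e t).
V_H = (4.70)(1.01)/((2.01×10²⁶)(1.602×10⁻¹⁹)(7.33×10⁻⁴)) ≈ 2.01×10⁻⁴ V.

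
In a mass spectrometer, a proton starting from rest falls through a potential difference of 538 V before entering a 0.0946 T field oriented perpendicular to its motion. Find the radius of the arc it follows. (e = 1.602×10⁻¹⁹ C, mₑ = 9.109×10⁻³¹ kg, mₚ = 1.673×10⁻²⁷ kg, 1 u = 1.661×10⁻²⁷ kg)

Acceleration: |q|V = ½mv² ⇒ v = √(2|q|V/m) = √(2·1.602×10⁻¹⁹·538/1.673×10⁻²⁷) ≈ 3.210×10⁵ m/s.
In the field: r = mv/(|q|B) = (1.673×10⁻²⁷)(3.210×10⁵)/((1.602×10⁻¹⁹)(0.0946)) ≈ 0.0354 m.

r ≈ 0.0354 m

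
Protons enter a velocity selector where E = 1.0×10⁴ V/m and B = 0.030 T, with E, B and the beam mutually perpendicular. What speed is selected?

Zero net Lorentz force requires |qE| = |q v×B|, i.e. E = vB.
v = E/B = 1.0×10⁴/0.030 = 3.3×10⁵ m/s.

v = 3.3×10⁵ m/s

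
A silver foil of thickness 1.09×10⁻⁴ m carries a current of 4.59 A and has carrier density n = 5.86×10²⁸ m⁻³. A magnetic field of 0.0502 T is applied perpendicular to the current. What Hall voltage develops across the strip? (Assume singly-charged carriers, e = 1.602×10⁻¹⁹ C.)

V_H ≈ 2.25×10⁻⁷ V

V_H = IB/(n e t).
V_H = (4.59)(0.0502)/((5.86×10²⁸)(1.602×10⁻¹⁹)(1.09×10⁻⁴)) ≈ 2.25×10⁻⁷ V.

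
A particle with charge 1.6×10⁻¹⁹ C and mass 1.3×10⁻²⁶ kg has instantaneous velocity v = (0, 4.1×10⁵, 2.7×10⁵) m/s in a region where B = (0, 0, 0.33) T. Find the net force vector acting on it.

F ≈ (2.16×10⁻¹⁴, 0, 0) N

v×B = (1.35×10⁵, 0, 0) N/C.
F = q v×B = (1.6×10⁻¹⁹ C)·(1.35×10⁵, 0, 0) = (2.16×10⁻¹⁴, 0, 0) N.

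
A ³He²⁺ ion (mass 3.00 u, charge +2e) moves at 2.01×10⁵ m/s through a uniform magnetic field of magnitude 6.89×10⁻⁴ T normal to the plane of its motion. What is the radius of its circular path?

The magnetic force provides the centripetal force: |q|vB = mv²/r.
r = mv/(|q|B) = (4.983×10⁻²⁷)(2.01×10⁵)/((3.204×10⁻¹⁹)(6.89×10⁻⁴)) ≈ 4.54 m.

r ≈ 4.54 m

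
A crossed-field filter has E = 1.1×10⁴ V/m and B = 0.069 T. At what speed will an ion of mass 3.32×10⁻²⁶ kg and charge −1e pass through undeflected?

v = 1.6×10⁵ m/s

Straight-line motion ⇒ electric and magnetic forces cancel, so E = vB.
v = E/B = 1.1×10⁴/0.069 = 1.6×10⁵ m/s.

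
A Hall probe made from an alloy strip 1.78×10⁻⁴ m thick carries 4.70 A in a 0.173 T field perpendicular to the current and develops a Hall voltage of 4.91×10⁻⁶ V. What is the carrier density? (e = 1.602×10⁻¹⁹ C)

From V_H = IB/(n e t), n = IB/(V_H e t).
n = (4.70)(0.173)/((4.91×10⁻⁶)(1.602×10⁻¹⁹)(1.78×10⁻⁴)) ≈ 5.81×10²⁷ m⁻³.

n ≈ 5.81×10²⁷ m⁻³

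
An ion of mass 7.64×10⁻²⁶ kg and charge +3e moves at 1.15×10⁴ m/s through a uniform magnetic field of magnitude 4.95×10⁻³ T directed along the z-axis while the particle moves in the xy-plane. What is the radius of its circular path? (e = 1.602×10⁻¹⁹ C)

r ≈ 0.369 m

The magnetic force provides the centripetal force: |q|vB = mv²/r.
r = mv/(|q|B) = (7.64×10⁻²⁶)(1.15×10⁴)/((4.806×10⁻¹⁹)(4.95×10⁻³)) ≈ 0.369 m.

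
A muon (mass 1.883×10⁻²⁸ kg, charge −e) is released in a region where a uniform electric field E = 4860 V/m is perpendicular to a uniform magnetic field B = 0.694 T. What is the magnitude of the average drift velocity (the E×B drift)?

The E×B drift speed is v_d = E/B.
v_d = 4860/0.694 = 7000 m/s.

v_d ≈ 7000 m/s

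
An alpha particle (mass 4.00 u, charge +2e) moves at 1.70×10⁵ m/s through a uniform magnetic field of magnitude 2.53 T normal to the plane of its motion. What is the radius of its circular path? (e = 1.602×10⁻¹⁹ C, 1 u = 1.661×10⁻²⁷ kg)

r ≈ 1.39×10⁻³ m

The magnetic force provides the centripetal force: |q|vB = mv²/r.
r = mv/(|q|B) = (6.644×10⁻²⁷)(1.70×10⁵)/((3.204×10⁻¹⁹)(2.53)) ≈ 1.39×10⁻³ m.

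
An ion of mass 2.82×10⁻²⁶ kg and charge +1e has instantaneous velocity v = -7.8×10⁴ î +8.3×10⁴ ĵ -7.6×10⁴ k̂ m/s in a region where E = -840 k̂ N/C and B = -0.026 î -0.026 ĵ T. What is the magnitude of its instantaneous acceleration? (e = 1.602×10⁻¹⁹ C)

v×B = (-1980, 1980, 4190) N/C.
E + v×B = (-1980, 1980, 3350) N/C.
F = q(E + v×B) = (1.602×10⁻¹⁹ C)·(-1980, 1980, 3350) = (-3.17×10⁻¹⁶, 3.17×10⁻¹⁶, 5.36×10⁻¹⁶) N.
|a| = |F|/m = 6.984×10⁻¹⁶/2.82×10⁻²⁶ ≈ 2.48×10¹⁰ m/s².

|a| ≈ 2.48×10¹⁰ m/s²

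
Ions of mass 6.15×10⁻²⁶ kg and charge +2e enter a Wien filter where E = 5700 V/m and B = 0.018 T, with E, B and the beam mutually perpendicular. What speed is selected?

Straight-line motion ⇒ electric and magnetic forces cancel, so E = vB.
v = E/B = 5700/0.018 = 3.2×10⁵ m/s.
The result is independent of the particle's charge and mass.

v = 3.2×10⁵ m/s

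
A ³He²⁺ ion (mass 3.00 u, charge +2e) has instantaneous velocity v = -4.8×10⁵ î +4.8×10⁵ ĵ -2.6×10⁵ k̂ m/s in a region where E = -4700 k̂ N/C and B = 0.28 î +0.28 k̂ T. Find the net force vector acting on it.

v×B = (1.34×10⁵, 6.16×10⁴, -1.34×10⁵) N/C.
E + v×B = (1.34×10⁵, 6.16×10⁴, -1.39×10⁵) N/C.
F = q(E + v×B) = (3.204×10⁻¹⁹ C)·(1.34×10⁵, 6.16×10⁴, -1.39×10⁵) = (4.31×10⁻¹⁴, 1.97×10⁻¹⁴, -4.46×10⁻¹⁴) N.

F ≈ (4.31×10⁻¹⁴, 1.97×10⁻¹⁴, -4.46×10⁻¹⁴) N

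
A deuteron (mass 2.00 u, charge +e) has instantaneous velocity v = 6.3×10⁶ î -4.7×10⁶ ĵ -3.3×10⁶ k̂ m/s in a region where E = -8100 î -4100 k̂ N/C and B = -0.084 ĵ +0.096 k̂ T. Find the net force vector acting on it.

F ≈ (-1.18×10⁻¹³, -9.69×10⁻¹⁴, -8.54×10⁻¹⁴) N

v×B = (-7.28×10⁵, -6.05×10⁵, -5.29×10⁵) N/C.
E + v×B = (-7.36×10⁵, -6.05×10⁵, -5.33×10⁵) N/C.
F = q(E + v×B) = (1.602×10⁻¹⁹ C)·(-7.36×10⁵, -6.05×10⁵, -5.33×10⁵) = (-1.18×10⁻¹³, -9.69×10⁻¹⁴, -8.54×10⁻¹⁴) N.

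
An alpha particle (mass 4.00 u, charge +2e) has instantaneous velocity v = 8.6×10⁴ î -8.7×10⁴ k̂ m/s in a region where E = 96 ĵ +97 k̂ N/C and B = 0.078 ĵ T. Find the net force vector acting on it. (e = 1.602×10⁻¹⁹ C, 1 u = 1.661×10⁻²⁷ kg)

F ≈ (2.17×10⁻¹⁵, 3.08×10⁻¹⁷, 2.18×10⁻¹⁵) N

v×B = (6790, 0, 6710) N/C.
E + v×B = (6790, 96.0, 6800) N/C.
F = q(E + v×B) = (3.204×10⁻¹⁹ C)·(6790, 96.0, 6800) = (2.17×10⁻¹⁵, 3.08×10⁻¹⁷, 2.18×10⁻¹⁵) N.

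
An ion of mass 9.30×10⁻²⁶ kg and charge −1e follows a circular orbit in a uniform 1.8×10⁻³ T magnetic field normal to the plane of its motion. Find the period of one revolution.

T ≈ 2.0×10⁻³ s

The cyclotron period depends only on m, q, B: T = 2πm/(|q|B).
T = 2π(9.30×10⁻²⁶)/((1.602×10⁻¹⁹)(1.8×10⁻³)) ≈ 2.0×10⁻³ s.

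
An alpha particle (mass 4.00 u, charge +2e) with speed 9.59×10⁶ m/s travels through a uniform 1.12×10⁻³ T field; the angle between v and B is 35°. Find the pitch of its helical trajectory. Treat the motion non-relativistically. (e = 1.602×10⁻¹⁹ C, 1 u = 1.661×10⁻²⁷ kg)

v∥ = v cosθ = 9.59×10⁶·cos35° ≈ 7.856×10⁶ m/s.
T = 2πm/(|q|B) = 2π(6.644×10⁻²⁷)/((3.204×10⁻¹⁹)(1.12×10⁻³)) ≈ 1.163×10⁻⁴ s.
pitch = v∥ T = (7.856×10⁶)(1.163×10⁻⁴) ≈ 914 m.

p ≈ 914 m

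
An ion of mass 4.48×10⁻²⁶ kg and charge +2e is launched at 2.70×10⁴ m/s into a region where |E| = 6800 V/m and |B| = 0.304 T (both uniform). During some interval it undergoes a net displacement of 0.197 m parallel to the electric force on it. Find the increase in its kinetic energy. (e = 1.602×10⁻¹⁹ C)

ΔKE ≈ 4.29×10⁻¹⁶ J

The magnetic force is always ⟂ v and does no work; only the electric force changes KE.
ΔKE = F_E · d = |q|E d = (3.204×10⁻¹⁹)(6800)(0.197) ≈ 4.29×10⁻¹⁶ J.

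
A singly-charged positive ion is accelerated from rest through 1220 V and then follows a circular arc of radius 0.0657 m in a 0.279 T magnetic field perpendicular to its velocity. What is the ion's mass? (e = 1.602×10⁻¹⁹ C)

m ≈ 2.21×10⁻²⁶ kg

Combine |q|V = ½mv² and r = mv/(|q|B): eliminate v to get m = qB²r²/(2V).
m = (1.602×10⁻¹⁹)(0.279)²(0.0657)²/(2·1220) ≈ 2.21×10⁻²⁶ kg.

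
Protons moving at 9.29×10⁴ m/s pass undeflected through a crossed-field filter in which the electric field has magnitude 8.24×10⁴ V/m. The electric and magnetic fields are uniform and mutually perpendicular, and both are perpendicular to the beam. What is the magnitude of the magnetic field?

Balance of forces in the selector: qE = qvB ⇒ B = E/v.
B = 8.24×10⁴/9.29×10⁴ = 0.887 T.

B = 0.887 T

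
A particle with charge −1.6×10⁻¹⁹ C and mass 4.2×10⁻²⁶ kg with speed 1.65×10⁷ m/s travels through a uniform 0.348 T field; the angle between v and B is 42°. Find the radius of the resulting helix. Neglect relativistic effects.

r ≈ 8.33 m

v⊥ = v sinθ = 1.65×10⁷·sin42° ≈ 1.104×10⁷ m/s.
r = m v⊥/(|q|B) = (4.2×10⁻²⁶)(1.104×10⁷)/((1.6×10⁻¹⁹)(0.348)) ≈ 8.33 m.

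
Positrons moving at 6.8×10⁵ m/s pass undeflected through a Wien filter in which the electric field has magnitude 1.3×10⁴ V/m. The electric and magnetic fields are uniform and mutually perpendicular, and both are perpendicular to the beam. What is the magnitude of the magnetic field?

Balance of forces in the selector: qE = qvB ⇒ B = E/v.
B = 1.3×10⁴/6.8×10⁵ = 0.019 T.

B = 0.019 T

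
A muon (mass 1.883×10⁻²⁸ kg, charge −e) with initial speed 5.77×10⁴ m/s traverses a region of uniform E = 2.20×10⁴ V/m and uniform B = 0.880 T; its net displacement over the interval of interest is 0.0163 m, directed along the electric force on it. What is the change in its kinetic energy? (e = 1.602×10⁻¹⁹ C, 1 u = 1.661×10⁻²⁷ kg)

ΔKE ≈ 5.74×10⁻¹⁷ J

The magnetic force is always ⟂ v and does no work; only the electric force changes KE.
ΔKE = F_E · d = |q|E d = (1.602×10⁻¹⁹)(2.20×10⁴)(0.0163) ≈ 5.74×10⁻¹⁷ J.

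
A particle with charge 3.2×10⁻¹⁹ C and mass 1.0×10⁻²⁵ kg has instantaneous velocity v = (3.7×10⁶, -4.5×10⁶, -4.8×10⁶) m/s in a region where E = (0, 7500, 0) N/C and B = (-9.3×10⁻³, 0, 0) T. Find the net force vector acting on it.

F ≈ (0, 1.67×10⁻¹⁴, -1.34×10⁻¹⁴) N

v×B = (0, 4.46×10⁴, -4.18×10⁴) N/C.
E + v×B = (0, 5.21×10⁴, -4.18×10⁴) N/C.
F = q(E + v×B) = (3.2×10⁻¹⁹ C)·(0, 5.21×10⁴, -4.18×10⁴) = (0, 1.67×10⁻¹⁴, -1.34×10⁻¹⁴) N.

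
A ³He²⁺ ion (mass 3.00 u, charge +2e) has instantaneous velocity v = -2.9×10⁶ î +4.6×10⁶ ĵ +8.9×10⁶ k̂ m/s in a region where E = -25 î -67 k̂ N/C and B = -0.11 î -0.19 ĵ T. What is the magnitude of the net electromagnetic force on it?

|F| ≈ 7.12×10⁻¹³ N

v×B = (1.69×10⁶, -9.79×10⁵, 1.06×10⁶) N/C.
E + v×B = (1.69×10⁶, -9.79×10⁵, 1.06×10⁶) N/C.
F = q(E + v×B) = (3.204×10⁻¹⁹ C)·(1.69×10⁶, -9.79×10⁵, 1.06×10⁶) = (5.42×10⁻¹³, -3.14×10⁻¹³, 3.39×10⁻¹³) N.
|F| = 7.12×10⁻¹³ N.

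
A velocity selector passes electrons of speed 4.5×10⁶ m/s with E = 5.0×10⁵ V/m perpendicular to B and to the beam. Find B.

Balance of forces in the selector: qE = qvB ⇒ B = E/v.
B = 5.0×10⁵/4.5×10⁶ = 0.11 T.

B = 0.11 T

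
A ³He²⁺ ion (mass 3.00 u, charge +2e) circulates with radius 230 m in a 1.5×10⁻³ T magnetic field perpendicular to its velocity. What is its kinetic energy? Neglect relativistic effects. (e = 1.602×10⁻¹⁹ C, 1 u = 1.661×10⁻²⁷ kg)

KE ≈ 7.7×10⁶ eV

v = |q|Br/m, then KE = ½mv² = (qBr)²/(2m).
v = (3.204×10⁻¹⁹)(1.5×10⁻³)(230)/4.983×10⁻²⁷ ≈ 2.218×10⁷ m/s.
KE = ½(4.983×10⁻²⁷)(2.218×10⁷)² ≈ 1.2×10⁻¹² J = 7.7×10⁶ eV.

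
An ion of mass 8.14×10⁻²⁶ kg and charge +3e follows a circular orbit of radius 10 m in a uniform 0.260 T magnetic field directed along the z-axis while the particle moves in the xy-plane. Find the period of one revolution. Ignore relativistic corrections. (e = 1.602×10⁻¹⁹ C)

The cyclotron period depends only on m, q, B: T = 2πm/(|q|B).
T = 2π(8.14×10⁻²⁶)/((4.806×10⁻¹⁹)(0.260)) ≈ 4.09×10⁻⁶ s.

T ≈ 4.09×10⁻⁶ s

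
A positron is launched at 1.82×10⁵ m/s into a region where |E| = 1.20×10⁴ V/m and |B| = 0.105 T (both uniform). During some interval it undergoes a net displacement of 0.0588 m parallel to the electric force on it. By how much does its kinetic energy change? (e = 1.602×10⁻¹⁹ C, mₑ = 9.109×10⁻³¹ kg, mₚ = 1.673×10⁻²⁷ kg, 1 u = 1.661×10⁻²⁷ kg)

ΔKE ≈ 1.13×10⁻¹⁶ J

The magnetic force is always ⟂ v and does no work; only the electric force changes KE.
ΔKE = F_E · d = |q|E d = (1.602×10⁻¹⁹)(1.20×10⁴)(0.0588) ≈ 1.13×10⁻¹⁶ J.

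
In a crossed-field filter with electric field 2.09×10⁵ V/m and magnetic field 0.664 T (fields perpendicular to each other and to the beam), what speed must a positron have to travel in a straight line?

Straight-line motion ⇒ electric and magnetic forces cancel, so E = vB.
v = E/B = 2.09×10⁵/0.664 = 3.15×10⁵ m/s.

v = 3.15×10⁵ m/s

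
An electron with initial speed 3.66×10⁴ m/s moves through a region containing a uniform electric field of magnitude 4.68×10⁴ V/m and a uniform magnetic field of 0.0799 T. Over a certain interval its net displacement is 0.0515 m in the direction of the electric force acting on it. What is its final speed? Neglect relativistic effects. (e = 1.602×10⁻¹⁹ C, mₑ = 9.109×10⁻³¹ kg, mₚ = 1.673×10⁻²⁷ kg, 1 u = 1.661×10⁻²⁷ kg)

v_f ≈ 2.91×10⁷ m/s

B does no work; ΔKE = |q|E d.
½mv_f² = ½mv₀² + |q|Ed = ½(9.109×10⁻³¹)(3.66×10⁴)² + (1.602×10⁻¹⁹)(4.68×10⁴)(0.0515) ≈ 6.101×10⁻²² J + 3.861×10⁻¹⁶ J ≈ 3.861×10⁻¹⁶ J.
v_f = √(2·3.861×10⁻¹⁶/9.109×10⁻³¹) ≈ 2.91×10⁷ m/s.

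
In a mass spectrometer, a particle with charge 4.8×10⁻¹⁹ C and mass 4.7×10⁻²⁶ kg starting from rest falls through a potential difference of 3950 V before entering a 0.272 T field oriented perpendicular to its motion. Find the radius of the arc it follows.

r ≈ 0.102 m

Acceleration: |q|V = ½mv² ⇒ v = √(2|q|V/m) = √(2·4.8×10⁻¹⁹·3950/4.7×10⁻²⁶) ≈ 2.840×10⁵ m/s.
In the field: r = mv/(|q|B) = (4.7×10⁻²⁶)(2.840×10⁵)/((4.8×10⁻¹⁹)(0.272)) ≈ 0.102 m.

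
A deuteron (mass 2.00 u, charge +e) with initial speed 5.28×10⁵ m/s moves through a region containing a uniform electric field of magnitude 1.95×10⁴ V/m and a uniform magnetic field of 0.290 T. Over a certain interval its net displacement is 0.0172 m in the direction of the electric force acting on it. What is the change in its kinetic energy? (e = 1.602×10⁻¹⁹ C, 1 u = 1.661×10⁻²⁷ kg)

ΔKE ≈ 5.37×10⁻¹⁷ J

The magnetic force is always ⟂ v and does no work; only the electric force changes KE.
ΔKE = F_E · d = |q|E d = (1.602×10⁻¹⁹)(1.95×10⁴)(0.0172) ≈ 5.37×10⁻¹⁷ J.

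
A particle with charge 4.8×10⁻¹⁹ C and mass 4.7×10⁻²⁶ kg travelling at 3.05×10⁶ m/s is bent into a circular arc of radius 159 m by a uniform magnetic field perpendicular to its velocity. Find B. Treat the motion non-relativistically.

From |q|vB = mv²/r, B = mv/(|q|r).
B = (4.7×10⁻²⁶)(3.05×10⁶)/((4.8×10⁻¹⁹)(159)) ≈ 1.88×10⁻³ T.

B ≈ 1.88×10⁻³ T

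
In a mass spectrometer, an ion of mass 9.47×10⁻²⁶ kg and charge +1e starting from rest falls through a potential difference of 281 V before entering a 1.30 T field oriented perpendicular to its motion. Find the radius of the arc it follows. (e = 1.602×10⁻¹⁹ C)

r ≈ 0.0140 m

Acceleration: |q|V = ½mv² ⇒ v = √(2|q|V/m) = √(2·1.602×10⁻¹⁹·281/9.47×10⁻²⁶) ≈ 3.083×10⁴ m/s.
In the field: r = mv/(|q|B) = (9.47×10⁻²⁶)(3.083×10⁴)/((1.602×10⁻¹⁹)(1.30)) ≈ 0.0140 m.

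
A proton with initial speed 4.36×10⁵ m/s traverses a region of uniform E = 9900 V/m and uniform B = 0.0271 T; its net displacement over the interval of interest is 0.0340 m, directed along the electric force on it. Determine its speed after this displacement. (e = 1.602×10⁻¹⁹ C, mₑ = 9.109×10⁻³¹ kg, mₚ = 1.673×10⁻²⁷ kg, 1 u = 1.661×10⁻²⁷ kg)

v_f ≈ 5.05×10⁵ m/s

B does no work; ΔKE = |q|E d.
½mv_f² = ½mv₀² + |q|Ed = ½(1.673×10⁻²⁷)(4.36×10⁵)² + (1.602×10⁻¹⁹)(9900)(0.0340) ≈ 1.590×10⁻¹⁶ J + 5.392×10⁻¹⁷ J ≈ 2.129×10⁻¹⁶ J.
v_f = √(2·2.129×10⁻¹⁶/1.673×10⁻²⁷) ≈ 5.05×10⁵ m/s.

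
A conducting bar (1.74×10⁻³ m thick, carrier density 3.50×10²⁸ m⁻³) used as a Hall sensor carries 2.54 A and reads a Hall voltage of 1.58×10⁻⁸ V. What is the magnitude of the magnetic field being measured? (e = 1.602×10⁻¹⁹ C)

B ≈ 0.0607 T

From V_H = IB/(n e t), B = V_H n e t / I.
B = (1.58×10⁻⁸)(3.50×10²⁸)(1.602×10⁻¹⁹)(1.74×10⁻³)/2.54 ≈ 0.0607 T.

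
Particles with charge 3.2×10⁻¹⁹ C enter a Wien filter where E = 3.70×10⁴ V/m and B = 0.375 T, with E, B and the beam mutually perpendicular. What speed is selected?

Zero net Lorentz force requires |qE| = |q v×B|, i.e. E = vB.
v = E/B = 3.70×10⁴/0.375 = 9.87×10⁴ m/s.
The result is independent of the particle's charge and mass.

v = 9.87×10⁴ m/s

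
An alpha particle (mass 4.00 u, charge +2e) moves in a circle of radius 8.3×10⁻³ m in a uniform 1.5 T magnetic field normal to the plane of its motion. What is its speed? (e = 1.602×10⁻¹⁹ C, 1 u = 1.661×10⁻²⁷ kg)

From |q|vB = mv²/r, v = |q|Br/m.
v = (3.204×10⁻¹⁹)(1.5)(8.3×10⁻³)/6.644×10⁻²⁷ ≈ 6.0×10⁵ m/s.

v ≈ 6.0×10⁵ m/s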